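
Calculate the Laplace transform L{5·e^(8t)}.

L{e^(at)} = 1/(s-a), so L{e^(8t)} = 1/(s-8). Then L{5·e^(8t)} = 5/(s-8)

Final answer: 5/(s-8)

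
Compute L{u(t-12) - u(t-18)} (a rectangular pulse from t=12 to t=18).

L{u(t-a)} = e^(-as)/s. L{u(t-12) - u(t-18)} = (e^(-12s) - e^(-18s))/s

Final answer: (e^(-12s) - e^(-18s))/s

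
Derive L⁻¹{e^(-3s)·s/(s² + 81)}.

L⁻¹{s/(s² + 81)} = cos(9t). By the time shift theorem, L⁻¹{e^(-as)F(s)} = u(t-a)f(t-a) with a=3, so L⁻¹{e^(-3s)·s/(s² + 81)} = u(t-3)·cos(9(t-3))

Final answer: u(t-3)·cos(9(t-3))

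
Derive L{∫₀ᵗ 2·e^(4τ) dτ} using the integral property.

L{∫₀ᵗ f(τ)dτ} = F(s)/s with F(s) = 2/(s-4), so L{∫₀ᵗ 2·e^(4τ) dτ} = 2/(s(s-4))

Final answer: 2/(s(s-4))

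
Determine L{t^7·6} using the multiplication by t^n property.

L{6} = 6/s. d^1/ds^1[1/s] = -1/s². d^2/ds^2[1/s] = 2/s^3. d^3/ds^3[1/s] = -6/s^4. d^4/ds^4[1/s] = 24/s^5. d^5/ds^5[1/s] = -120/s^6. d^6/ds^6[1/s] = 720/s^7. d^7/ds^7[1/s] = -5040/s^8. So L{t^7} = (-1)^{7}·-5040/s^8 = 5040/s^8. Then L{t^7·6} = 6·5040/s^8 = 30240/s^8

Final answer: 30240/s^8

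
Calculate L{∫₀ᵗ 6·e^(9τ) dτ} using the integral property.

L{∫₀ᵗ f(τ)dτ} = F(s)/s with F(s) = 6/(s-9), so L{∫₀ᵗ 6·e^(9τ) dτ} = 6/(s(s-9))

Final answer: 6/(s(s-9))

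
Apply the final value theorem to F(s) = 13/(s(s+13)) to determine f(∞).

f(∞) = lim_{s→0} s·13/(s(s+13)) = lim_{s→0} 13/(s+13) = 13/13 = 1

Final answer: 1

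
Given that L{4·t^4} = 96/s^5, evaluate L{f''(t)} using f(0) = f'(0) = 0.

L{f''(t)} = s²F(s) - sf(0) - f'(0) = s²·96/s^5 - 0 - 0 = 96/s^3

Final answer: 96/s^3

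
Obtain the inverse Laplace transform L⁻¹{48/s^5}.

L⁻¹{n!/s^(n+1)} = t^n with n=4. So L⁻¹{24/s^5} = t^4, and L⁻¹{48/s^5} = (48/24)·t^4 = 2·t^4

Final answer: 2·t^4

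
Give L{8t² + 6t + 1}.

L{8t² + 6t + 1} = 8·2/s³ + 6/s² + 1/s = 16/s³ + 6/s² + 1/s

Final answer: 16/s³ + 6/s² + 1/s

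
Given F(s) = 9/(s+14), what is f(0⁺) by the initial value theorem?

f(0⁺) = lim_{s→∞} s·9/(s+14) = lim_{s→∞} 9s/(s+14) = 9

Final answer: 9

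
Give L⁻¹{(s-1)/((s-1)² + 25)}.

Using frequency shift: L⁻¹{(s-a)/((s-a)² + b²)} = e^(at)cos(bt). Here a=1, b=5

Final answer: e^t·cos(5t)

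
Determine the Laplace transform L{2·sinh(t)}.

L{sinh(ωt)} = ω/(s² - ω²), so L{sinh(t)} = 1/(s² - 1). Then L{2·sinh(t)} = 2·1/(s² - 1) = 2/(s² - 1)

Final answer: 2/(s² - 1)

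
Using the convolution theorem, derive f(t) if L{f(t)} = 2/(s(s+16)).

2/(s(s+16)) = (2/s)·(1/(s+16)) = L{2}·L{e^(-16t)}. By convolution, f(t) = 2*e^(-16t) = ∫₀ᵗ 2·e^(-16τ) dτ = 2·(1 - e^(-16t))/16

Final answer: 2·(1 - e^(-16t))/16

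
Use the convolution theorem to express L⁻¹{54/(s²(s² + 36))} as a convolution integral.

54/(s²(s² + 36)) = (1/s²)·(54/(s² + 36)) = L{t}·L{9·sin(6t)}. So f(t) = t*(9·sin(6t)) = ∫₀ᵗ 9τ·sin(6(t-τ)) dτ

Final answer: ∫₀ᵗ 9τ·sin(6(t-τ)) dτ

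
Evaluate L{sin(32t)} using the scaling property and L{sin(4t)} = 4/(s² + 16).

Using L{f(at)} = (1/a)F(s/a) with a=8: L{sin(32t)} = (1/8) · 4/((s/8)² + 16) = (1/8) · 4·64/(s² + 1024) = 32/(s² + 1024)

Final answer: 32/(s² + 1024)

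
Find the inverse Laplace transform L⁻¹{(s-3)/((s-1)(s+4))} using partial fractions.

Using partial fractions, f(t) = (-2e^t + 7e^(-4t))/5

Final answer: (-2e^t + 7e^(-4t))/5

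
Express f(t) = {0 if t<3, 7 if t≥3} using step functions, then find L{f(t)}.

f(t) = 7·u(t-3). L{u(t-3)} = e^(-3s)/s, so L{f(t)} = 7·e^(-3s)/s

Final answer: 7·e^(-3s)/s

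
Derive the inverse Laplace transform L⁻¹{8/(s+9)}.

L⁻¹{1/(s-a)} = e^(at), so L⁻¹{1/(s+9)} = e^(-9t), and L⁻¹{8/(s+9)} = 8·e^(-9t)

Final answer: 8·e^(-9t)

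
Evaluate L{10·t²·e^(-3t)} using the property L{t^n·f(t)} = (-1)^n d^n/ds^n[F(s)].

L{e^(-3t)} = 1/(s+3). d/ds[1/(s+3)] = -1/(s+3)². d²/ds²[1/(s+3)] = 2/(s+3)³. So L{t²·e^(-3t)} = (-1)² · 2/(s+3)³ = 2/(s+3)³. Then L{10·t²·e^(-3t)} = 10·2/(s+3)³ = 20/(s+3)³

Final answer: 20/(s+3)³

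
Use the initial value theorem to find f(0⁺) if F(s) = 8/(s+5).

f(0⁺) = lim_{s→∞} s·8/(s+5) = lim_{s→∞} 8s/(s+5) = 8

Final answer: 8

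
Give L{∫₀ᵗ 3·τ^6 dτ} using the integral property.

L{∫₀ᵗ f(τ)dτ} = F(s)/s with f(t) = 3t^6. F(s) = 2160/s^7, so L{∫₀ᵗ 3·τ^6 dτ} = (2160/s^7)/s = 2160/s^8. (Check: ∫₀ᵗ 3·τ^6 dτ = 3t^7/7.)

Final answer: 2160/s^8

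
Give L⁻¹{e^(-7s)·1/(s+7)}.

L⁻¹{1/(s+7)} = e^(-7t). By the time shift theorem, L⁻¹{e^(-as)F(s)} = u(t-a)f(t-a) with a=7, so L⁻¹{e^(-7s)·1/(s+7)} = u(t-7)·e^(-7(t-7))

Final answer: u(t-7)·e^(-7(t-7))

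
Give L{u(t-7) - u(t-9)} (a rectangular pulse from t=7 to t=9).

L{u(t-a)} = e^(-as)/s. L{u(t-7) - u(t-9)} = (e^(-7s) - e^(-9s))/s

Final answer: (e^(-7s) - e^(-9s))/s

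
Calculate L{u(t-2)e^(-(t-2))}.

u(t-a)f(t-a) with f(t)=e^(-t). L{e^(-t)} = 1/(s+1). By time shift: e^(-2s)/(s+1)

Final answer: e^(-2s)/(s+1)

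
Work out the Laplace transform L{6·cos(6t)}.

L{cos(ωt)} = s/(s² + ω²), so L{cos(6t)} = s/(s² + 36). Then L{6·cos(6t)} = 6·s/(s² + 36) = 6s/(s² + 36)

Final answer: 6s/(s² + 36)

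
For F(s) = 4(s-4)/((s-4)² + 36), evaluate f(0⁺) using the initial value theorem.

f(0⁺) = lim_{s→∞} sF(s) = lim_{s→∞} 4s(s-4)/((s-4)² + 36) = 4

Final answer: 4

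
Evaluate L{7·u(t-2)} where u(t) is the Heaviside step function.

L{u(t-a)} = e^(-as)/s. Here a=2, so L{u(t-2)} = e^(-2s)/s, and L{7·u(t-2)} = 7·e^(-2s)/s

Final answer: 7·e^(-2s)/s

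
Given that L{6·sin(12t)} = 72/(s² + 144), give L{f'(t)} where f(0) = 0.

L{f'(t)} = s·F(s) - f(0) = s·72/(s² + 144) - 0 = 72s/(s² + 144)

Final answer: 72s/(s² + 144)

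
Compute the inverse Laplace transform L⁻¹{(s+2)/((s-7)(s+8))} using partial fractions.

Using partial fractions, f(t) = (9e^(7t) + 6e^(-8t))/15

Final answer: (9e^(7t) + 6e^(-8t))/15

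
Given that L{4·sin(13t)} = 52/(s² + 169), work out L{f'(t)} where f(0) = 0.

L{f'(t)} = s·F(s) - f(0) = s·52/(s² + 169) - 0 = 52s/(s² + 169)

Final answer: 52s/(s² + 169)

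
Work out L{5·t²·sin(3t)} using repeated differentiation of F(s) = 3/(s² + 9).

F(s) = 3/(s² + 9). F'(s) = -6s/(s² + 9)². F''(s) = -6(9 - 3s²)/(s² + 9)³ = (18s² - 54)/(s² + 9)³. So L{t²·sin(3t)} = (-1)² F''(s) = (18s² - 54)/(s² + 9)³. Then L{5·t²·sin(3t)} = 5·(18s² - 54)/(s² + 9)³ = (90s² - 270)/(s² + 9)³

Final answer: (90s² - 270)/(s² + 9)³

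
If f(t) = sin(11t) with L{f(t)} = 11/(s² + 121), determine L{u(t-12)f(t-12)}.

Time shift theorem: L{u(t-a)f(t-a)} = e^(-as)F(s). Here a=12, F(s) = 11/(s² + 121), so L{u(t-12)f(t-12)} = e^(-12s)·11/(s² + 121)

Final answer: e^(-12s)·11/(s² + 121)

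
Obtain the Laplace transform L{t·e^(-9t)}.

L{t^n·e^(at)} = n!/(s-a)^(n+1), so L{t·e^(-9t)} = 1/(s+9)^2

Final answer: 1/(s+9)^2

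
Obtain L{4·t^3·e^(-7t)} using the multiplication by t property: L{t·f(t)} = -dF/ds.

Using L{t^n·e^(at)} = n!/(s-a)^(n+1), L{t^3·e^(-7t)} = 6/(s+7)^4, so L{4·t^3·e^(-7t)} = 4·6/(s+7)^4 = 24/(s+7)^4

Final answer: 24/(s+7)^4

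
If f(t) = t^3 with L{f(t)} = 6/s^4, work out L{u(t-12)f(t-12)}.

Time shift theorem: L{u(t-a)f(t-a)} = e^(-as)F(s). Here a=12, F(s) = 6/s^4, so L{u(t-12)f(t-12)} = e^(-12s)·6/s^4

Final answer: e^(-12s)·6/s^4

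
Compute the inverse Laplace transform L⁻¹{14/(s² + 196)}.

L⁻¹{14/(s² + 196)} = sin(14t)

Final answer: sin(14t)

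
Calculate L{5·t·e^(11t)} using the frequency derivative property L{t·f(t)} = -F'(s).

L{e^(11t)} = 1/(s-11). By frequency derivative: L{t·e^(11t)} = -d/ds[1/(s-11)] = -(-1)/(s-11)² = 1/(s-11)². Then L{5·t·e^(11t)} = 5·1/(s-11)² = 5/(s-11)²

Final answer: 5/(s-11)²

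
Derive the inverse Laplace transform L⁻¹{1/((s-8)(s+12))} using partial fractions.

Decompose: A/(s-8) + B/(s+12). A = 1/20, B = -1/20. f(t) = (e^(8t) - e^(-12t))/20

Final answer: (e^(8t) - e^(-12t))/20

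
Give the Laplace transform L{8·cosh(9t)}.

L{cosh(ωt)} = s/(s² - ω²), so L{cosh(9t)} = s/(s² - 81). Then L{8·cosh(9t)} = 8·s/(s² - 81) = 8s/(s² - 81)

Final answer: 8s/(s² - 81)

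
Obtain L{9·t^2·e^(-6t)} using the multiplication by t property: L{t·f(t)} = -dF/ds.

Using L{t^n·e^(at)} = n!/(s-a)^(n+1), L{t^2·e^(-6t)} = 2/(s+6)^3, so L{9·t^2·e^(-6t)} = 9·2/(s+6)^3 = 18/(s+6)^3

Final answer: 18/(s+6)^3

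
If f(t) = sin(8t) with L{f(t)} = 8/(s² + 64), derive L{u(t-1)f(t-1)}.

Time shift theorem: L{u(t-a)f(t-a)} = e^(-as)F(s). Here a=1, F(s) = 8/(s² + 64), so L{u(t-1)f(t-1)} = e^(-s)·8/(s² + 64)

Final answer: e^(-s)·8/(s² + 64)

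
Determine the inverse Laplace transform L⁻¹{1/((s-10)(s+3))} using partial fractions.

Decompose: A/(s-10) + B/(s+3). A = 1/13, B = -1/13. f(t) = (e^(10t) - e^(-3t))/13

Final answer: (e^(10t) - e^(-3t))/13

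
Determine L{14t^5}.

L{t^n} = n!/s^(n+1). So L{14t^5} = 14·5!/s^6 = 1680/s^6

Final answer: 1680/s^6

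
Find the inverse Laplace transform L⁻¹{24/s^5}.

L⁻¹{n!/s^(n+1)} = t^n with n=4. So L⁻¹{24/s^5} = t^4

Final answer: t^4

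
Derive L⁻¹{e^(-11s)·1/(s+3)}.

L⁻¹{1/(s+3)} = e^(-3t). By the time shift theorem, L⁻¹{e^(-as)F(s)} = u(t-a)f(t-a) with a=11, so L⁻¹{e^(-11s)·1/(s+3)} = u(t-11)·e^(-3(t-11))

Final answer: u(t-11)·e^(-3(t-11))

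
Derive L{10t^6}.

L{t^n} = n!/s^(n+1). So L{10t^6} = 10·6!/s^7 = 7200/s^7

Final answer: 7200/s^7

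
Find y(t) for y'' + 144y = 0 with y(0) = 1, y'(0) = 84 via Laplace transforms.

L{y''} + 144L{y} = 0. s²Y - s - 84 + 144Y = 0. Y(s² + 144) = s + 84. Y = (s + 84)/(s² + 144). Inverting: y(t) = cos(12t) + 7sin(12t)

Final answer: y(t) = cos(12t) + 7sin(12t)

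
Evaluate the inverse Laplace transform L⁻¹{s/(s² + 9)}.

L⁻¹{s/(s² + 9)} = cos(3t)

Final answer: cos(3t)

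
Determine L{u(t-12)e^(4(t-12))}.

u(t-a)f(t-a) with f(t)=e^(4t). L{e^(4t)} = 1/(s-4). By time shift: e^(-12s)/(s-4)

Final answer: e^(-12s)/(s-4)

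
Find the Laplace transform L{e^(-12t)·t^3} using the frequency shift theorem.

L{e^(at)·t^n} = n!/(s-a)^(n+1), so L{e^(-12t)·t^3} = 6/(s+12)^4

Final answer: 6/(s+12)^4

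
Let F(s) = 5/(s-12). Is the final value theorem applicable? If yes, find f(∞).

sF(s) = 5s/(s-12) has a pole at s = 12 in the right half-plane. Theorem does NOT apply (unstable system; f(t) = 5·e^(12t) grows without bound).

Final answer: Not applicable (unstable)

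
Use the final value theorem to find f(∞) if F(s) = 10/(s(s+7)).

f(∞) = lim_{s→0} s·10/(s(s+7)) = lim_{s→0} 10/(s+7) = 10/7 = 10/7

Final answer: 10/7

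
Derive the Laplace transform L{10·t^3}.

L{t^n} = n!/s^(n+1), so L{t^3} = 6/s^4. Then L{10·t^3} = 10·6/s^4 = 60/s^4

Final answer: 60/s^4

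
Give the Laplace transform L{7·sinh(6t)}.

L{sinh(ωt)} = ω/(s² - ω²), so L{sinh(6t)} = 6/(s² - 36). Then L{7·sinh(6t)} = 7·6/(s² - 36) = 42/(s² - 36)

Final answer: 42/(s² - 36)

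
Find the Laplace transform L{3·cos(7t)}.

L{cos(ωt)} = s/(s² + ω²), so L{cos(7t)} = s/(s² + 49). Then L{3·cos(7t)} = 3·s/(s² + 49) = 3s/(s² + 49)

Final answer: 3s/(s² + 49)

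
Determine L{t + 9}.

L{t + 9} = L{t} + 9·L{1} = 1/s² + 9/s

Final answer: 1/s² + 9/s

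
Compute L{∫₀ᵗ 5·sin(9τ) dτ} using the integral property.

L{∫₀ᵗ f(τ)dτ} = F(s)/s with F(s) = 45/(s² + 81), so the result is (45/(s² + 81))/s = 45/(s(s² + 81))

Final answer: 45/(s(s² + 81))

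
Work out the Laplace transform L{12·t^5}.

L{t^n} = n!/s^(n+1), so L{t^5} = 120/s^6. Then L{12·t^5} = 12·120/s^6 = 1440/s^6

Final answer: 1440/s^6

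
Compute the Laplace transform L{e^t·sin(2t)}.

L{e^(at)·sin(ωt)} = ω/((s-a)² + ω²), so L{e^t·sin(2t)} = 2/((s-1)² + 4)

Final answer: 2/((s-1)² + 4)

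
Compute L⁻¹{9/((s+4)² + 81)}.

Form: b/((s-a)² + b²) → e^(at)sin(bt). With a=-4, b=9

Final answer: e^(-4t)·sin(9t)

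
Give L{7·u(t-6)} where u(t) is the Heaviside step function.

L{u(t-a)} = e^(-as)/s. Here a=6, so L{u(t-6)} = e^(-6s)/s, and L{7·u(t-6)} = 7·e^(-6s)/s

Final answer: 7·e^(-6s)/s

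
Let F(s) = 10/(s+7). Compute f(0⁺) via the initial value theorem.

f(0⁺) = lim_{s→∞} s·10/(s+7) = lim_{s→∞} 10s/(s+7) = 10

Final answer: 10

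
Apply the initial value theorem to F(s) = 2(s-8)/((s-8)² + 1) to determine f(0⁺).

f(0⁺) = lim_{s→∞} sF(s) = lim_{s→∞} 2s(s-8)/((s-8)² + 1) = 2

Final answer: 2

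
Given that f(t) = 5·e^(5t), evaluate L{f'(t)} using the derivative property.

f(0) = 5, F(s) = 5/(s-5). L{f'(t)} = s·F(s) - f(0) = 5s/(s-5) - 5 = (5s - 5(s-5))/(s-5) = 25/(s-5)

Final answer: 25/(s-5)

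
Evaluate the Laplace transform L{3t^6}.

L{3t^6} = 3 · L{t^6} = 3 · 720/s^7 = 2160/s^7

Final answer: 2160/s^7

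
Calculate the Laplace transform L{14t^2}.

L{14t^2} = 14 · L{t^2} = 14 · 2/s^3 = 28/s^3

Final answer: 28/s^3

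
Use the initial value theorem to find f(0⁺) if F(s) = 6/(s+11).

f(0⁺) = lim_{s→∞} s·6/(s+11) = lim_{s→∞} 6s/(s+11) = 6

Final answer: 6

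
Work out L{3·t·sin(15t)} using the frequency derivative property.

L{sin(15t)} = 15/(s² + 225). By L{t·f(t)} = -F'(s): -d/ds[15/(s² + 225)] = -(15)·(-2s)/(s² + 225)² = 30s/(s² + 225)². Then L{3·t·sin(15t)} = 3·30s/(s² + 225)² = 90s/(s² + 225)²

Final answer: 90s/(s² + 225)²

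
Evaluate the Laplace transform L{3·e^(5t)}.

L{e^(at)} = 1/(s-a), so L{e^(5t)} = 1/(s-5). Then L{3·e^(5t)} = 3/(s-5)

Final answer: 3/(s-5)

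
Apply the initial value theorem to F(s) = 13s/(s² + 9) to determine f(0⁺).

f(0⁺) = lim_{s→∞} s·13s/(s² + 9) = lim_{s→∞} 13s²/(s² + 9) = 13

Final answer: 13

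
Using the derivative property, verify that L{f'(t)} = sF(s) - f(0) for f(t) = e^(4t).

f'(t) = 4e^(4t). Direct: L{f'(t)} = 4/(s-4). Property: s·1/(s-4) - 1 = (s - (s-4))/(s-4) = 4/(s-4). ✓

Final answer: 4/(s-4)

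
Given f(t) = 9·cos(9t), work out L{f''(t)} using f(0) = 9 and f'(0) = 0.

F(s) = 9s/(s² + 81). L{f''(t)} = s²F(s) - sf(0) - f'(0) = 9s³/(s² + 81) - 9s = (9s³ - 9s(s² + 81))/(s² + 81) = -729s/(s² + 81)

Final answer: -729s/(s² + 81)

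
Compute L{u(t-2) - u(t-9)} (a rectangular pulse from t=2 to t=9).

L{u(t-a)} = e^(-as)/s. L{u(t-2) - u(t-9)} = (e^(-2s) - e^(-9s))/s

Final answer: (e^(-2s) - e^(-9s))/s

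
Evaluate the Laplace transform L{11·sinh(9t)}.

L{sinh(ωt)} = ω/(s² - ω²), so L{sinh(9t)} = 9/(s² - 81). Then L{11·sinh(9t)} = 11·9/(s² - 81) = 99/(s² - 81)

Final answer: 99/(s² - 81)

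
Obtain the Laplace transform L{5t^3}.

L{5t^3} = 5 · L{t^3} = 5 · 6/s^4 = 30/s^4

Final answer: 30/s^4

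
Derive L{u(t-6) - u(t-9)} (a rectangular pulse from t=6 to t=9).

L{u(t-a)} = e^(-as)/s. L{u(t-6) - u(t-9)} = (e^(-6s) - e^(-9s))/s

Final answer: (e^(-6s) - e^(-9s))/s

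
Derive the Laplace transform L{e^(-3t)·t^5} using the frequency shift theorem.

L{e^(at)·t^n} = n!/(s-a)^(n+1), so L{e^(-3t)·t^5} = 120/(s+3)^6

Final answer: 120/(s+3)^6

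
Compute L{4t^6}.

L{t^n} = n!/s^(n+1). So L{4t^6} = 4·6!/s^7 = 2880/s^7

Final answer: 2880/s^7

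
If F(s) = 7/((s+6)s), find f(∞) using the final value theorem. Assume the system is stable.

f(∞) = lim_{s→0} sF(s) = lim_{s→0} 7/(s+6) = 7/6

Final answer: 7/6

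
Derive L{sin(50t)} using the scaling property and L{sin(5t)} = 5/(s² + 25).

Using L{f(at)} = (1/a)F(s/a) with a=10: L{sin(50t)} = (1/10) · 5/((s/10)² + 25) = (1/10) · 5·100/(s² + 2500) = 50/(s² + 2500)

Final answer: 50/(s² + 2500)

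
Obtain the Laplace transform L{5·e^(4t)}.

L{e^(at)} = 1/(s-a), so L{e^(4t)} = 1/(s-4). Then L{5·e^(4t)} = 5/(s-4)

Final answer: 5/(s-4)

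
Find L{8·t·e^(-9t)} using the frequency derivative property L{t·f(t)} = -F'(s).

L{e^(-9t)} = 1/(s+9). By frequency derivative: L{t·e^(-9t)} = -d/ds[1/(s+9)] = -(-1)/(s+9)² = 1/(s+9)². Then L{8·t·e^(-9t)} = 8·1/(s+9)² = 8/(s+9)²

Final answer: 8/(s+9)²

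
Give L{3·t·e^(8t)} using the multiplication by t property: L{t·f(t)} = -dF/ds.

Using L{t^n·e^(at)} = n!/(s-a)^(n+1), L{t·e^(8t)} = 1/(s-8)^2, so L{3·t·e^(8t)} = 3·1/(s-8)^2 = 3/(s-8)^2

Final answer: 3/(s-8)^2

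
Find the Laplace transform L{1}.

L{1} = 1 · L{1} = 1/s

Final answer: 1/s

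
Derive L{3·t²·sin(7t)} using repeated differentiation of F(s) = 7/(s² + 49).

F(s) = 7/(s² + 49). F'(s) = -14s/(s² + 49)². F''(s) = -14(49 - 3s²)/(s² + 49)³ = (42s² - 686)/(s² + 49)³. So L{t²·sin(7t)} = (-1)² F''(s) = (42s² - 686)/(s² + 49)³. Then L{3·t²·sin(7t)} = 3·(42s² - 686)/(s² + 49)³ = (126s² - 2058)/(s² + 49)³

Final answer: (126s² - 2058)/(s² + 49)³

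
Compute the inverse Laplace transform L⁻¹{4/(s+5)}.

L⁻¹{1/(s-a)} = e^(at), so L⁻¹{1/(s+5)} = e^(-5t), and L⁻¹{4/(s+5)} = 4·e^(-5t)

Final answer: 4·e^(-5t)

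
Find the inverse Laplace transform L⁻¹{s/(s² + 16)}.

L⁻¹{s/(s² + 16)} = cos(4t)

Final answer: cos(4t)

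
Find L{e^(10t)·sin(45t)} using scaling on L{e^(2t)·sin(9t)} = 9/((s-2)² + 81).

Scaling with a=5: L{e^(10t)·sin(45t)} = (1/5) · 9/((s/5-2)² + 81). Simplifying: 45/((s-10)² + 2025)

Final answer: 45/((s-10)² + 2025)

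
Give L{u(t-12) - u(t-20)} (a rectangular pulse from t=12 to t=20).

L{u(t-a)} = e^(-as)/s. L{u(t-12) - u(t-20)} = (e^(-12s) - e^(-20s))/s

Final answer: (e^(-12s) - e^(-20s))/s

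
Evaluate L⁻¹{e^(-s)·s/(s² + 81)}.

L⁻¹{s/(s² + 81)} = cos(9t). By the time shift theorem, L⁻¹{e^(-as)F(s)} = u(t-a)f(t-a) with a=1, so L⁻¹{e^(-s)·s/(s² + 81)} = u(t-1)·cos(9(t-1))

Final answer: u(t-1)·cos(9(t-1))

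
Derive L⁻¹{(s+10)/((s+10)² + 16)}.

Using frequency shift: L⁻¹{(s-a)/((s-a)² + b²)} = e^(at)cos(bt). Here a=-10, b=4

Final answer: e^(-10t)·cos(4t)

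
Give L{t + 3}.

L{t + 3} = L{t} + 3·L{1} = 1/s² + 3/s

Final answer: 1/s² + 3/s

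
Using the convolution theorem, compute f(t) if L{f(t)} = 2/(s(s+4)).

2/(s(s+4)) = (2/s)·(1/(s+4)) = L{2}·L{e^(-4t)}. By convolution, f(t) = 2*e^(-4t) = ∫₀ᵗ 2·e^(-4τ) dτ = 2·(1 - e^(-4t))/4

Final answer: 2·(1 - e^(-4t))/4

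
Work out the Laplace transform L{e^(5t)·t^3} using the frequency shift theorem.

L{e^(at)·t^n} = n!/(s-a)^(n+1), so L{e^(5t)·t^3} = 6/(s-5)^4

Final answer: 6/(s-5)^4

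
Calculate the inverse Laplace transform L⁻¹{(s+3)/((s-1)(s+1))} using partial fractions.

Using partial fractions, f(t) = (4e^t - 2e^(-t))/2

Final answer: (4e^t - 2e^(-t))/2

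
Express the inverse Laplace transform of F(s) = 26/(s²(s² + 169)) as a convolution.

26/(s²(s² + 169)) = (1/s²)·(26/(s² + 169)) = L{t}·L{2·sin(13t)}. So f(t) = t*(2·sin(13t)) = ∫₀ᵗ 2τ·sin(13(t-τ)) dτ

Final answer: ∫₀ᵗ 2τ·sin(13(t-τ)) dτ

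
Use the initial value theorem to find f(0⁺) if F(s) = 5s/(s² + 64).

f(0⁺) = lim_{s→∞} s·5s/(s² + 64) = lim_{s→∞} 5s²/(s² + 64) = 5

Final answer: 5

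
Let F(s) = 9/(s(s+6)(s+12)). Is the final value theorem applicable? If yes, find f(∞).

Poles of sF(s) = 9/((s+6)(s+12)) are at s = -6 and s = -12, both in the left half-plane. Theorem applies. f(∞) = lim_{s→0} sF(s) = 9/(6·12) = 1/8

Final answer: 1/8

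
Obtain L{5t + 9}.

L{5t + 9} = 5·L{t} + 9·L{1} = 5/s² + 9/s

Final answer: 5/s² + 9/s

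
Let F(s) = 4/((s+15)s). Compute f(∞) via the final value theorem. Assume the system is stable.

f(∞) = lim_{s→0} sF(s) = lim_{s→0} 4/(s+15) = 4/15

Final answer: 4/15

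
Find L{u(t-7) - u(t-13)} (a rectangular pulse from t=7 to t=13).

L{u(t-a)} = e^(-as)/s. L{u(t-7) - u(t-13)} = (e^(-7s) - e^(-13s))/s

Final answer: (e^(-7s) - e^(-13s))/s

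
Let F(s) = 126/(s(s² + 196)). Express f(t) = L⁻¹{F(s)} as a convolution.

126/(s(s² + 196)) = (1/s)·(126/(s² + 196)) = L{1}·L{9·sin(14t)}. So f(t) = 1*(9·sin(14t)) = ∫₀ᵗ 9·sin(14τ) dτ

Final answer: ∫₀ᵗ 9·sin(14τ) dτ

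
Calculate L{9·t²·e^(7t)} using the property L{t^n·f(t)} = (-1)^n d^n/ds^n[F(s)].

L{e^(7t)} = 1/(s-7). d/ds[1/(s-7)] = -1/(s-7)². d²/ds²[1/(s-7)] = 2/(s-7)³. So L{t²·e^(7t)} = (-1)² · 2/(s-7)³ = 2/(s-7)³. Then L{9·t²·e^(7t)} = 9·2/(s-7)³ = 18/(s-7)³

Final answer: 18/(s-7)³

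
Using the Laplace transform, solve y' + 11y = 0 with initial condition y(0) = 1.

L{y'} + 11L{y} = 0. sY - 1 + 11Y = 0. Y(s+11) = 1. Y = 1/(s+11)

Final answer: y(t) = e^(-11t)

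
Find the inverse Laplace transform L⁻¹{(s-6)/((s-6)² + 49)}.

Using frequency shift, L⁻¹{(s-6)/((s-6)² + 49)} = e^(6t)·cos(7t)

Final answer: e^(6t)·cos(7t)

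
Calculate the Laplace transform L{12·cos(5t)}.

L{cos(ωt)} = s/(s² + ω²), so L{cos(5t)} = s/(s² + 25). Then L{12·cos(5t)} = 12·s/(s² + 25) = 12s/(s² + 25)

Final answer: 12s/(s² + 25)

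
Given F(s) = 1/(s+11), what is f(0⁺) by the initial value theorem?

f(0⁺) = lim_{s→∞} s·1/(s+11) = lim_{s→∞} s/(s+11) = 1

Final answer: 1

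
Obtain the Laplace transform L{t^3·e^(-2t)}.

L{t^n·e^(at)} = n!/(s-a)^(n+1), so L{t^3·e^(-2t)} = 6/(s+2)^4

Final answer: 6/(s+2)^4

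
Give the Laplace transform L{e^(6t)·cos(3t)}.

L{e^(at)·cos(ωt)} = (s-a)/((s-a)² + ω²), so L{e^(6t)·cos(3t)} = (s-6)/((s-6)² + 9)

Final answer: (s-6)/((s-6)² + 9)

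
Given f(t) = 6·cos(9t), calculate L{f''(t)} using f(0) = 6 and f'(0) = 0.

F(s) = 6s/(s² + 81). L{f''(t)} = s²F(s) - sf(0) - f'(0) = 6s³/(s² + 81) - 6s = (6s³ - 6s(s² + 81))/(s² + 81) = -486s/(s² + 81)

Final answer: -486s/(s² + 81)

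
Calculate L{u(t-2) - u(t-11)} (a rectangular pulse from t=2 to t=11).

L{u(t-a)} = e^(-as)/s. L{u(t-2) - u(t-11)} = (e^(-2s) - e^(-11s))/s

Final answer: (e^(-2s) - e^(-11s))/s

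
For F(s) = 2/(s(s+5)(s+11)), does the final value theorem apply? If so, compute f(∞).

Poles of sF(s) = 2/((s+5)(s+11)) are at s = -5 and s = -11, both in the left half-plane. Theorem applies. f(∞) = lim_{s→0} sF(s) = 2/(5·11) = 2/55

Final answer: 2/55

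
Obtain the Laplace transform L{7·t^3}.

L{t^n} = n!/s^(n+1), so L{t^3} = 6/s^4. Then L{7·t^3} = 7·6/s^4 = 42/s^4

Final answer: 42/s^4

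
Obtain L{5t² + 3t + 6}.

L{5t² + 3t + 6} = 5·2/s³ + 3/s² + 6/s = 10/s³ + 3/s² + 6/s

Final answer: 10/s³ + 3/s² + 6/s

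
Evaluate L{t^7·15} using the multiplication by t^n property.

L{15} = 15/s. d^1/ds^1[1/s] = -1/s². d^2/ds^2[1/s] = 2/s^3. d^3/ds^3[1/s] = -6/s^4. d^4/ds^4[1/s] = 24/s^5. d^5/ds^5[1/s] = -120/s^6. d^6/ds^6[1/s] = 720/s^7. d^7/ds^7[1/s] = -5040/s^8. So L{t^7} = (-1)^{7}·-5040/s^8 = 5040/s^8. Then L{t^7·15} = 15·5040/s^8 = 75600/s^8

Final answer: 75600/s^8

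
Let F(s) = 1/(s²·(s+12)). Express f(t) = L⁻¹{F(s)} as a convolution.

1/(s²·(s+12)) = (1/s^2)·(1/(s+12)) = L{t}·L{e^(-12t)}. So f(t) = t*e^(-12t) = ∫₀ᵗ τ·e^(-12(t-τ)) dτ

Final answer: ∫₀ᵗ τ·e^(-12(t-τ)) dτ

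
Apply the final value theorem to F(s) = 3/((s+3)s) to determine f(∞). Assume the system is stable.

f(∞) = lim_{s→0} sF(s) = lim_{s→0} 3/(s+3) = 1

Final answer: 1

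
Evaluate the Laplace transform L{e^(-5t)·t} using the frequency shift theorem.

L{e^(at)·t^n} = n!/(s-a)^(n+1), so L{e^(-5t)·t} = 1/(s+5)^2

Final answer: 1/(s+5)^2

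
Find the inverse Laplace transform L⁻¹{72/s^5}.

L⁻¹{n!/s^(n+1)} = t^n with n=4. So L⁻¹{24/s^5} = t^4, and L⁻¹{72/s^5} = (72/24)·t^4 = 3·t^4

Final answer: 3·t^4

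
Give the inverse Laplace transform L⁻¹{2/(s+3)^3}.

L⁻¹{n!/(s-a)^(n+1)} = t^n·e^(at) with n=2, a=-3. So L⁻¹{2/(s+3)^3} = t^2·e^(-3t)

Final answer: t^2·e^(-3t)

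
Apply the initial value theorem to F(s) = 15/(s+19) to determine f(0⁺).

f(0⁺) = lim_{s→∞} s·15/(s+19) = lim_{s→∞} 15s/(s+19) = 15

Final answer: 15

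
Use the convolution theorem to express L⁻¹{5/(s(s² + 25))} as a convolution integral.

5/(s(s² + 25)) = (1/s)·(5/(s² + 25)) = L{1}·L{sin(5t)}. So f(t) = 1*(sin(5t)) = ∫₀ᵗ sin(5τ) dτ

Final answer: ∫₀ᵗ sin(5τ) dτ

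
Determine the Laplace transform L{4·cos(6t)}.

L{cos(ωt)} = s/(s² + ω²), so L{cos(6t)} = s/(s² + 36). Then L{4·cos(6t)} = 4·s/(s² + 36) = 4s/(s² + 36)

Final answer: 4s/(s² + 36)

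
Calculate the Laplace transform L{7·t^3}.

L{t^n} = n!/s^(n+1), so L{t^3} = 6/s^4. Then L{7·t^3} = 7·6/s^4 = 42/s^4

Final answer: 42/s^4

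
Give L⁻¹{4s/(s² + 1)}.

This is the form c·s/(s² + a²) with a = 1, c = 4. L⁻¹ = 4·cos(t)

Final answer: 4·cos(t)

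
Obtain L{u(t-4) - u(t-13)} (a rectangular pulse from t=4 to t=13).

L{u(t-a)} = e^(-as)/s. L{u(t-4) - u(t-13)} = (e^(-4s) - e^(-13s))/s

Final answer: (e^(-4s) - e^(-13s))/s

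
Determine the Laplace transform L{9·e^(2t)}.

L{e^(at)} = 1/(s-a), so L{e^(2t)} = 1/(s-2). Then L{9·e^(2t)} = 9/(s-2)

Final answer: 9/(s-2)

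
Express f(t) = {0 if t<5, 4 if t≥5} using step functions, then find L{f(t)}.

f(t) = 4·u(t-5). L{u(t-5)} = e^(-5s)/s, so L{f(t)} = 4·e^(-5s)/s

Final answer: 4·e^(-5s)/s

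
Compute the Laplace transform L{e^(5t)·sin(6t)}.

L{e^(at)·sin(ωt)} = ω/((s-a)² + ω²), so L{e^(5t)·sin(6t)} = 6/((s-5)² + 36)

Final answer: 6/((s-5)² + 36)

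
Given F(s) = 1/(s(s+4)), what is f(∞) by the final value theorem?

f(∞) = lim_{s→0} s·1/(s(s+4)) = lim_{s→0} 1/(s+4) = 1/4 = 1/4

Final answer: 1/4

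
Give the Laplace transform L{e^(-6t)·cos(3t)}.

L{e^(at)·cos(ωt)} = (s-a)/((s-a)² + ω²), so L{e^(-6t)·cos(3t)} = (s+6)/((s+6)² + 9)

Final answer: (s+6)/((s+6)² + 9)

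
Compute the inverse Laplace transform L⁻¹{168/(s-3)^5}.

L⁻¹{n!/(s-a)^(n+1)} = t^n·e^(at) with n=4, a=3. So L⁻¹{24/(s-3)^5} = t^4·e^(3t), and L⁻¹{168/(s-3)^5} = (168/24)·t^4·e^(3t) = 7·t^4·e^(3t)

Final answer: 7·t^4·e^(3t)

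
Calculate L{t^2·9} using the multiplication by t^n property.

L{9} = 9/s. d^1/ds^1[1/s] = -1/s². d^2/ds^2[1/s] = 2/s^3. So L{t^2} = (-1)^{2}·2/s^3 = 2/s^3. Then L{t^2·9} = 9·2/s^3 = 18/s^3

Final answer: 18/s^3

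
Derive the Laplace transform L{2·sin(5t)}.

L{sin(ωt)} = ω/(s² + ω²), so L{sin(5t)} = 5/(s² + 25). Then L{2·sin(5t)} = 2·5/(s² + 25) = 10/(s² + 25)

Final answer: 10/(s² + 25)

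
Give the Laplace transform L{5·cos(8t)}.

L{cos(ωt)} = s/(s² + ω²), so L{cos(8t)} = s/(s² + 64). Then L{5·cos(8t)} = 5·s/(s² + 64) = 5s/(s² + 64)

Final answer: 5s/(s² + 64)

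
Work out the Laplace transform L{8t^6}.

L{8t^6} = 8 · L{t^6} = 8 · 720/s^7 = 5760/s^7

Final answer: 5760/s^7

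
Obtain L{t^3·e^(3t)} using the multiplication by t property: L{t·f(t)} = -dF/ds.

Using L{t^n·e^(at)} = n!/(s-a)^(n+1), L{t^3·e^(3t)} = 6/(s-3)^4

Final answer: 6/(s-3)^4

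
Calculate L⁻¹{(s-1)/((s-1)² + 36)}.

Using frequency shift: L⁻¹{(s-a)/((s-a)² + b²)} = e^(at)cos(bt). Here a=1, b=6

Final answer: e^t·cos(6t)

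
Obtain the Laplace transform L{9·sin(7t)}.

L{sin(ωt)} = ω/(s² + ω²), so L{sin(7t)} = 7/(s² + 49). Then L{9·sin(7t)} = 9·7/(s² + 49) = 63/(s² + 49)

Final answer: 63/(s² + 49)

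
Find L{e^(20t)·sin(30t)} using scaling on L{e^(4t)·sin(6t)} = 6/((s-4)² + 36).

Scaling with a=5: L{e^(20t)·sin(30t)} = (1/5) · 6/((s/5-4)² + 36). Simplifying: 30/((s-20)² + 900)

Final answer: 30/((s-20)² + 900)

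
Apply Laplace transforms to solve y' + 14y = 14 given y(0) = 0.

sY + 14Y = 14/s. Y = 14/(s(s+14)). Partial fractions: Y = 1/s - 1/(s+14)

Final answer: y(t) = (1 - e^(-14t))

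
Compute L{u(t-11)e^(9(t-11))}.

u(t-a)f(t-a) with f(t)=e^(9t). L{e^(9t)} = 1/(s-9). By time shift: e^(-11s)/(s-9)

Final answer: e^(-11s)/(s-9)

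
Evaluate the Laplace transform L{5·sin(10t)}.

L{sin(ωt)} = ω/(s² + ω²), so L{sin(10t)} = 10/(s² + 100). Then L{5·sin(10t)} = 5·10/(s² + 100) = 50/(s² + 100)

Final answer: 50/(s² + 100)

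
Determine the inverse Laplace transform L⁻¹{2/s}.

L⁻¹{c/s} = c, so L⁻¹{2/s} = 2

Final answer: 2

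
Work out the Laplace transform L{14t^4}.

L{14t^4} = 14 · L{t^4} = 14 · 24/s^5 = 336/s^5

Final answer: 336/s^5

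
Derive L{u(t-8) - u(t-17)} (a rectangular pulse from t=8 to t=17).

L{u(t-a)} = e^(-as)/s. L{u(t-8) - u(t-17)} = (e^(-8s) - e^(-17s))/s

Final answer: (e^(-8s) - e^(-17s))/s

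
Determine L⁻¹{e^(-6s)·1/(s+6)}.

L⁻¹{1/(s+6)} = e^(-6t). By the time shift theorem, L⁻¹{e^(-as)F(s)} = u(t-a)f(t-a) with a=6, so L⁻¹{e^(-6s)·1/(s+6)} = u(t-6)·e^(-6(t-6))

Final answer: u(t-6)·e^(-6(t-6))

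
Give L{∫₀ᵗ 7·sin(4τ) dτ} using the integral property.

L{∫₀ᵗ f(τ)dτ} = F(s)/s with F(s) = 28/(s² + 16), so the result is (28/(s² + 16))/s = 28/(s(s² + 16))

Final answer: 28/(s(s² + 16))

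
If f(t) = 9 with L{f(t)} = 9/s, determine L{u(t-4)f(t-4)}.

Time shift theorem: L{u(t-a)f(t-a)} = e^(-as)F(s). Here a=4, F(s) = 9/s, so L{u(t-4)f(t-4)} = e^(-4s)·9/s

Final answer: e^(-4s)·9/s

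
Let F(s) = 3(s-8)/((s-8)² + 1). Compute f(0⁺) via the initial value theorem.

f(0⁺) = lim_{s→∞} sF(s) = lim_{s→∞} 3s(s-8)/((s-8)² + 1) = 3

Final answer: 3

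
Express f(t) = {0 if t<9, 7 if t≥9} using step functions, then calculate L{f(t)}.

f(t) = 7·u(t-9). L{u(t-9)} = e^(-9s)/s, so L{f(t)} = 7·e^(-9s)/s

Final answer: 7·e^(-9s)/s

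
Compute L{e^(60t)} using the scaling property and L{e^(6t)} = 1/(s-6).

Using L{f(at)} = (1/a)F(s/a) with a=10 and f(t) = e^(6t): L{e^(60t)} = (1/10) · 1/((s/10)-6) = (1/10) · 10/(s-60) = 1/(s-60)

Final answer: 1/(s-60)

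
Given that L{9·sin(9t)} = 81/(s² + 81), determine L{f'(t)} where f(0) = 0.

L{f'(t)} = s·F(s) - f(0) = s·81/(s² + 81) - 0 = 81s/(s² + 81)

Final answer: 81s/(s² + 81)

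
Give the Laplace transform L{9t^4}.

L{9t^4} = 9 · L{t^4} = 9 · 24/s^5 = 216/s^5

Final answer: 216/s^5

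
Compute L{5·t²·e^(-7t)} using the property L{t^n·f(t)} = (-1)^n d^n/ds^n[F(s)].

L{e^(-7t)} = 1/(s+7). d/ds[1/(s+7)] = -1/(s+7)². d²/ds²[1/(s+7)] = 2/(s+7)³. So L{t²·e^(-7t)} = (-1)² · 2/(s+7)³ = 2/(s+7)³. Then L{5·t²·e^(-7t)} = 5·2/(s+7)³ = 10/(s+7)³

Final answer: 10/(s+7)³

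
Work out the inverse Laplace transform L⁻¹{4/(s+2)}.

L⁻¹{1/(s-a)} = e^(at), so L⁻¹{1/(s+2)} = e^(-2t), and L⁻¹{4/(s+2)} = 4·e^(-2t)

Final answer: 4·e^(-2t)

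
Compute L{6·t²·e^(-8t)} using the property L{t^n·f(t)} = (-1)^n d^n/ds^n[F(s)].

L{e^(-8t)} = 1/(s+8). d/ds[1/(s+8)] = -1/(s+8)². d²/ds²[1/(s+8)] = 2/(s+8)³. So L{t²·e^(-8t)} = (-1)² · 2/(s+8)³ = 2/(s+8)³. Then L{6·t²·e^(-8t)} = 6·2/(s+8)³ = 12/(s+8)³

Final answer: 12/(s+8)³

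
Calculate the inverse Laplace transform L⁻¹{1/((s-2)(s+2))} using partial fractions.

Decompose: A/(s-2) + B/(s+2). A = 1/4, B = -1/4. f(t) = (e^(2t) - e^(-2t))/4

Final answer: (e^(2t) - e^(-2t))/4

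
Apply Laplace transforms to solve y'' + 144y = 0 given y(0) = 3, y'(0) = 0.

L{y''} + 144L{y} = 0. s²Y - 3s - 0 + 144Y = 0. Y(s² + 144) = 3s. Y = (3s)/(s² + 144). Inverting: y(t) = 3cos(12t)

Final answer: y(t) = 3cos(12t)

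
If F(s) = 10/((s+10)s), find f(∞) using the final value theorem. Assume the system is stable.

f(∞) = lim_{s→0} sF(s) = lim_{s→0} 10/(s+10) = 1

Final answer: 1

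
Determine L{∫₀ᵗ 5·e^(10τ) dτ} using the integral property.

L{∫₀ᵗ f(τ)dτ} = F(s)/s with F(s) = 5/(s-10), so L{∫₀ᵗ 5·e^(10τ) dτ} = 5/(s(s-10))

Final answer: 5/(s(s-10))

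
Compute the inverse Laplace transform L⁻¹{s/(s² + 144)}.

L⁻¹{s/(s² + 144)} = cos(12t)

Final answer: cos(12t)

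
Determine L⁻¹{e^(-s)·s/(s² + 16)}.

L⁻¹{s/(s² + 16)} = cos(4t). By the time shift theorem, L⁻¹{e^(-as)F(s)} = u(t-a)f(t-a) with a=1, so L⁻¹{e^(-s)·s/(s² + 16)} = u(t-1)·cos(4(t-1))

Final answer: u(t-1)·cos(4(t-1))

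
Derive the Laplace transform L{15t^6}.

L{15t^6} = 15 · L{t^6} = 15 · 720/s^7 = 10800/s^7

Final answer: 10800/s^7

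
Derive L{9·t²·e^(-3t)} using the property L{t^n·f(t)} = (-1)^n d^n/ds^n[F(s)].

L{e^(-3t)} = 1/(s+3). d/ds[1/(s+3)] = -1/(s+3)². d²/ds²[1/(s+3)] = 2/(s+3)³. So L{t²·e^(-3t)} = (-1)² · 2/(s+3)³ = 2/(s+3)³. Then L{9·t²·e^(-3t)} = 9·2/(s+3)³ = 18/(s+3)³

Final answer: 18/(s+3)³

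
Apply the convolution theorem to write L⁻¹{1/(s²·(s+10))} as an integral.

1/(s²·(s+10)) = (1/s^2)·(1/(s+10)) = L{t}·L{e^(-10t)}. So f(t) = t*e^(-10t) = ∫₀ᵗ τ·e^(-10(t-τ)) dτ

Final answer: ∫₀ᵗ τ·e^(-10(t-τ)) dτ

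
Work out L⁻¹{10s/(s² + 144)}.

This is the form c·s/(s² + a²) with a = 12, c = 10. L⁻¹ = 10·cos(12t)

Final answer: 10·cos(12t)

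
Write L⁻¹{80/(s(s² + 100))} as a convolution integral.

80/(s(s² + 100)) = (1/s)·(80/(s² + 100)) = L{1}·L{8·sin(10t)}. So f(t) = 1*(8·sin(10t)) = ∫₀ᵗ 8·sin(10τ) dτ

Final answer: ∫₀ᵗ 8·sin(10τ) dτ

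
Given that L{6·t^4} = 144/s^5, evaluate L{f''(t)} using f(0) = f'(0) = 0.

L{f''(t)} = s²F(s) - sf(0) - f'(0) = s²·144/s^5 - 0 - 0 = 144/s^3

Final answer: 144/s^3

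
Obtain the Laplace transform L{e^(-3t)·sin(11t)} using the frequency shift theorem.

Frequency shift: L{e^(at)f(t)} = F(s-a). L{e^(-3t)·sin(11t)} = 11/((s+3)² + 121)

Final answer: 11/((s+3)² + 121)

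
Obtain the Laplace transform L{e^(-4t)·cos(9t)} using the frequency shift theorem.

Frequency shift: L{e^(at)f(t)} = F(s-a). L{e^(-4t)·cos(9t)} = (s+4)/((s+4)² + 81)

Final answer: (s+4)/((s+4)² + 81)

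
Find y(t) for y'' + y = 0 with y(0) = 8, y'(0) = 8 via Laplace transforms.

L{y''} + 1L{y} = 0. s²Y - 8s - 8 + Y = 0. Y(s² + 1) = 8s + 8. Y = (8s + 8)/(s² + 1). Inverting: y(t) = 8cos(t) + 8sin(t)

Final answer: y(t) = 8cos(t) + 8sin(t)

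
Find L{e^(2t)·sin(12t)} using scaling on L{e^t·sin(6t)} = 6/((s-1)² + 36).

Scaling with a=2: L{e^(2t)·sin(12t)} = (1/2) · 6/((s/2-1)² + 36). Simplifying: 12/((s-2)² + 144)

Final answer: 12/((s-2)² + 144)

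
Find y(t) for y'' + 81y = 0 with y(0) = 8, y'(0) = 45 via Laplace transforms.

L{y''} + 81L{y} = 0. s²Y - 8s - 45 + 81Y = 0. Y(s² + 81) = 8s + 45. Y = (8s + 45)/(s² + 81). Inverting: y(t) = 8cos(9t) + 5sin(9t)

Final answer: y(t) = 8cos(9t) + 5sin(9t)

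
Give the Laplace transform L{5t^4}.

L{5t^4} = 5 · L{t^4} = 5 · 24/s^5 = 120/s^5

Final answer: 120/s^5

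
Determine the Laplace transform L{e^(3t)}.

L{e^(at)} = 1/(s-a), so L{e^(3t)} = 1/(s-3)

Final answer: 1/(s-3)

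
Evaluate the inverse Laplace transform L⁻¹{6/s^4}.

L⁻¹{n!/s^(n+1)} = t^n with n=3. So L⁻¹{6/s^4} = t^3

Final answer: t^3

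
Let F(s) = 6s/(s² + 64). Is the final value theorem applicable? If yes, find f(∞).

The final value theorem requires all poles of sF(s) in the left half-plane. sF(s) = 6s²/(s² + 64) has poles at s = ±8i (imaginary axis). Theorem does NOT apply (oscillatory system).

Final answer: Not applicable (oscillatory)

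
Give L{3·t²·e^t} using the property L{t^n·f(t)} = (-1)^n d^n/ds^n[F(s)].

L{e^t} = 1/(s-1). d/ds[1/(s-1)] = -1/(s-1)². d²/ds²[1/(s-1)] = 2/(s-1)³. So L{t²·e^t} = (-1)² · 2/(s-1)³ = 2/(s-1)³. Then L{3·t²·e^t} = 3·2/(s-1)³ = 6/(s-1)³

Final answer: 6/(s-1)³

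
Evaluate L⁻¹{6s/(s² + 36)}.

This is the form c·s/(s² + a²) with a = 6, c = 6. L⁻¹ = 6·cos(6t)

Final answer: 6·cos(6t)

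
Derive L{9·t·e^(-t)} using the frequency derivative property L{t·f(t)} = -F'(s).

L{e^(-t)} = 1/(s+1). By frequency derivative: L{t·e^(-t)} = -d/ds[1/(s+1)] = -(-1)/(s+1)² = 1/(s+1)². Then L{9·t·e^(-t)} = 9·1/(s+1)² = 9/(s+1)²

Final answer: 9/(s+1)²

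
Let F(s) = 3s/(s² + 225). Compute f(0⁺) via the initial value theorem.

f(0⁺) = lim_{s→∞} s·3s/(s² + 225) = lim_{s→∞} 3s²/(s² + 225) = 3

Final answer: 3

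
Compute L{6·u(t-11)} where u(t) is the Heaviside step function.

L{u(t-a)} = e^(-as)/s. Here a=11, so L{u(t-11)} = e^(-11s)/s, and L{6·u(t-11)} = 6·e^(-11s)/s

Final answer: 6·e^(-11s)/s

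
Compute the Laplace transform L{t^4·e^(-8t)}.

L{t^n·e^(at)} = n!/(s-a)^(n+1), so L{t^4·e^(-8t)} = 24/(s+8)^5

Final answer: 24/(s+8)^5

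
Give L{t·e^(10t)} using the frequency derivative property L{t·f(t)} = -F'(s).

L{e^(10t)} = 1/(s-10). By frequency derivative: L{t·e^(10t)} = -d/ds[1/(s-10)] = -(-1)/(s-10)² = 1/(s-10)²

Final answer: 1/(s-10)²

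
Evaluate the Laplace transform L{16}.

L{16} = 16 · L{1} = 16/s

Final answer: 16/s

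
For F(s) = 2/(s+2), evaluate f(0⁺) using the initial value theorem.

f(0⁺) = lim_{s→∞} s·2/(s+2) = lim_{s→∞} 2s/(s+2) = 2

Final answer: 2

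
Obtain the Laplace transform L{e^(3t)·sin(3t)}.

L{e^(at)·sin(ωt)} = ω/((s-a)² + ω²), so L{e^(3t)·sin(3t)} = 3/((s-3)² + 9)

Final answer: 3/((s-3)² + 9)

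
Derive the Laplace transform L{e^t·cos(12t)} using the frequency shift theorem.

Frequency shift: L{e^(at)f(t)} = F(s-a). L{e^t·cos(12t)} = (s-1)/((s-1)² + 144)

Final answer: (s-1)/((s-1)² + 144)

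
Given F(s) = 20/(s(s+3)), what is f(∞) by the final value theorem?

f(∞) = lim_{s→0} s·20/(s(s+3)) = lim_{s→0} 20/(s+3) = 20/3 = 20/3

Final answer: 20/3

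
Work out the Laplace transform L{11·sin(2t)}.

L{sin(ωt)} = ω/(s² + ω²), so L{sin(2t)} = 2/(s² + 4). Then L{11·sin(2t)} = 11·2/(s² + 4) = 22/(s² + 4)

Final answer: 22/(s² + 4)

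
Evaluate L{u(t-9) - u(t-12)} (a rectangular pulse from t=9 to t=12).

L{u(t-a)} = e^(-as)/s. L{u(t-9) - u(t-12)} = (e^(-9s) - e^(-12s))/s

Final answer: (e^(-9s) - e^(-12s))/s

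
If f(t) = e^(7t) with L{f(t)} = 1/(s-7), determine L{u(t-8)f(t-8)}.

Time shift theorem: L{u(t-a)f(t-a)} = e^(-as)F(s). Here a=8, F(s) = 1/(s-7), so L{u(t-8)f(t-8)} = e^(-8s)·1/(s-7)

Final answer: e^(-8s)·1/(s-7)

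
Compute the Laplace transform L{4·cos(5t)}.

L{cos(ωt)} = s/(s² + ω²), so L{cos(5t)} = s/(s² + 25). Then L{4·cos(5t)} = 4·s/(s² + 25) = 4s/(s² + 25)

Final answer: 4s/(s² + 25)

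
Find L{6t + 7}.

L{6t + 7} = 6·L{t} + 7·L{1} = 6/s² + 7/s

Final answer: 6/s² + 7/s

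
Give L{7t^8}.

L{t^n} = n!/s^(n+1). So L{7t^8} = 7·8!/s^9 = 282240/s^9

Final answer: 282240/s^9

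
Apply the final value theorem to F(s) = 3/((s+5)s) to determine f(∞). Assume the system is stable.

f(∞) = lim_{s→0} sF(s) = lim_{s→0} 3/(s+5) = 3/5

Final answer: 3/5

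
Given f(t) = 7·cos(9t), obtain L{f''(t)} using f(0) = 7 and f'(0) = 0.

F(s) = 7s/(s² + 81). L{f''(t)} = s²F(s) - sf(0) - f'(0) = 7s³/(s² + 81) - 7s = (7s³ - 7s(s² + 81))/(s² + 81) = -567s/(s² + 81)

Final answer: -567s/(s² + 81)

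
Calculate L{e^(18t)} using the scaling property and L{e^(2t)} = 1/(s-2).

Using L{f(at)} = (1/a)F(s/a) with a=9 and f(t) = e^(2t): L{e^(18t)} = (1/9) · 1/((s/9)-2) = (1/9) · 9/(s-18) = 1/(s-18)

Final answer: 1/(s-18)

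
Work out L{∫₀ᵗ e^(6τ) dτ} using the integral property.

L{∫₀ᵗ f(τ)dτ} = F(s)/s with F(s) = 1/(s-6), so L{∫₀ᵗ e^(6τ) dτ} = 1/(s(s-6))

Final answer: 1/(s(s-6))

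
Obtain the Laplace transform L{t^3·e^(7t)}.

L{t^n·e^(at)} = n!/(s-a)^(n+1), so L{t^3·e^(7t)} = 6/(s-7)^4

Final answer: 6/(s-7)^4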